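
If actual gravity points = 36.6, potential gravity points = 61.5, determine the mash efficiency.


efficiency = actual / potential × 100
efficiency = 36.6 / 61.5 × 100

59.5122 %


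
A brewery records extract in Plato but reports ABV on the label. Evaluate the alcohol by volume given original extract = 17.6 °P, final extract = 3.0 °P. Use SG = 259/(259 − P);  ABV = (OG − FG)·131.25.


OG = 259/(259 − 17.6) = 1.0729
FG = 259/(259 − 3.0) = 1.0117
ABV = (1.0729 − 1.0117)·131.25

8.0311 % ABV


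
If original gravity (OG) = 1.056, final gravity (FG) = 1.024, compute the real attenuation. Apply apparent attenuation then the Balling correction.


AA = (OG−FG)/(OG−1)·100;  RA = AA·0.8192
AA = (1.056 − 1.024)/(1.056 − 1)·100 = 57.1429
RA = 57.1429·0.8192

46.8114 %


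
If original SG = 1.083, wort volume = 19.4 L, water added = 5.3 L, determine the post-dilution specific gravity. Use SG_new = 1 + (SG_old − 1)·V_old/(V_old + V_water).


pts = (1.083 − 1)·1000·19.4/(19.4 + 5.3) = 65.1903
SG_new = 1 + 65.1903/1000

1.0652


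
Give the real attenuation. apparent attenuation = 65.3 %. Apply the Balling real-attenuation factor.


RA = AA · 0.8192
RA = 65.3 · 0.8192

53.4938 %


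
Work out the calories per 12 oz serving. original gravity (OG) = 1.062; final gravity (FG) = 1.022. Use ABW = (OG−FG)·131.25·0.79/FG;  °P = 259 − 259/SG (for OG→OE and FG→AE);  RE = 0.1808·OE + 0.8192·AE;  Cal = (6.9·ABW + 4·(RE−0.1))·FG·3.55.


ABW = (1.062 − 1.022)·131.25·0.79/1.022 = 4.0582
OE = 259 − 259/1.062 = 15.1205 °P
AE = 259 − 259/1.022 = 5.5753 °P
RE = 0.1808·15.1205 + 0.8192·5.5753 = 7.3011 °P
Cal = (6.9·4.0582 + 4·(7.3011−0.1))·1.022·3.55

206.0984 kcal


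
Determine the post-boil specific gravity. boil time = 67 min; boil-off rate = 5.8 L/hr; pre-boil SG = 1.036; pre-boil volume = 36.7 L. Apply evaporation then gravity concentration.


V_post = V_pre − rate·(t/60);  SG_post = 1 + (SG_pre−1)·V_pre/V_post
V_post = 36.7 − 5.8·(67/60) = 30.2233
SG_post = 1 + (1.036 − 1)·36.7/30.2233

1.0437


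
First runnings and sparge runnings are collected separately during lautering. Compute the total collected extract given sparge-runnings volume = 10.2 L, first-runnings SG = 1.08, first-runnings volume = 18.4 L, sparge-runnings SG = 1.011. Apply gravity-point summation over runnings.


total = Σ (SG_i − 1)·1000·V_i
first = (1.08 − 1)·1000·18.4 = 1472.0000
sparge = (1.011 − 1)·1000·10.2 = 112.2000
total = 1472.0000 + 112.2000

1584.2000 gravity·L


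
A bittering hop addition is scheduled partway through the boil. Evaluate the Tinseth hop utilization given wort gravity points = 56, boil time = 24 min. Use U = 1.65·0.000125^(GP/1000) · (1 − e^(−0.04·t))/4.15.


bigness = 1.65·0.000125^(56/1000) = 0.9975
boil_factor = (1 − e^(−0.04·24))/4.15 = 0.1487
U = 0.9975 · 0.1487

0.1483


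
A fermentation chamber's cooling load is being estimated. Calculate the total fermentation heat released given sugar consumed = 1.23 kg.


Q = m_sugar · 590 kJ/kg
Q = 1.23 · 590

725.7000 kJ


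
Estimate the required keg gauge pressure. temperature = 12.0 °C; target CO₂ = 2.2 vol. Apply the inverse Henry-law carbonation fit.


psi = vols/(0.01821 + 0.09011·e^(−0.04·T)) − 14.695
psi = 2.2/(0.01821 + 0.09011·e^(−0.04·12.0)) − 14.695

15.0474 psi


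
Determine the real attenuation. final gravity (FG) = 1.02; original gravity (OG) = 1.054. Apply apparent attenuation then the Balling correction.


AA = (OG−FG)/(OG−1)·100;  RA = AA·0.8192
AA = (1.054 − 1.02)/(1.054 − 1)·100 = 62.9630
RA = 62.9630·0.8192

51.5793 %


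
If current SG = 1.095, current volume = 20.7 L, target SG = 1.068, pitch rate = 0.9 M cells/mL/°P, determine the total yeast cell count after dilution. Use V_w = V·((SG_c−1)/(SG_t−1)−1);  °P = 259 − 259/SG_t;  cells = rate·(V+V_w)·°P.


V_w = 20.7·((1.095−1)/(1.068−1)−1) = 8.2191
V_final = 20.7 + 8.2191 = 28.9191
°P = 259 − 259/1.068 = 16.4906
cells = 0.9·28.9191·16.4906

429.2052 billion cells


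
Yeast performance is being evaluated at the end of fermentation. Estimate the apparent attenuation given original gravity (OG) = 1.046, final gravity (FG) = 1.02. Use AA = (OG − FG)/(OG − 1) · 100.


AA = (1.046 − 1.02)/(1.046 − 1) · 100

56.5217 %


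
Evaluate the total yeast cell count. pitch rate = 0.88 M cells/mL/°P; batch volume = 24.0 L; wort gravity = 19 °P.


cells (billions) = rate · V_L · °P
cells = 0.88 · 24.0 · 19

401.2800 billion cells


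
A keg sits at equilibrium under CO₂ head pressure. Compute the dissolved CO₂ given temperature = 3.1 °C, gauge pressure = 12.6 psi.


vols = (P + 14.695)·(0.01821 + 0.09011·e^(−0.04·T))
vols = (12.6 + 14.695)·(0.01821 + 0.09011·e^(−0.04·3.1))

2.6698 volumes


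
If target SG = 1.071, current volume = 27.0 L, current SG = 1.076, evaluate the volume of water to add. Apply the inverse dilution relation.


V_water = V·((SG_curr − 1)/(SG_target − 1) − 1)
V_water = 27.0·((1.076 − 1)/(1.071 − 1) − 1)

1.9014 L


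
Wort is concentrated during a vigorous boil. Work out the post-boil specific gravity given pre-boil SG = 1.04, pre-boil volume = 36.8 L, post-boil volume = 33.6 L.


SG_post = 1 + (SG_pre − 1)·V_pre/V_post
pts_pre = (1.04 − 1)·1000 = 40.0000
pts_post = 40.0000·36.8/33.6 = 43.8095
SG_post = 1 + 43.8095/1000

1.0438


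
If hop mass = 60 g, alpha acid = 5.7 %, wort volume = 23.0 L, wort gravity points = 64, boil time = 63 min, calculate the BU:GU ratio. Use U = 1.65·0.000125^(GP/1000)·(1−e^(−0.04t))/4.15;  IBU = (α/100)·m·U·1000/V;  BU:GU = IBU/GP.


U = 1.65·0.000125^(64/1000)·(1−e^(−0.04·63))/4.15 = 0.2057
IBU = (5.7/100)·60·0.2057·1000/23.0 = 30.5849
BU:GU = 30.5849/64

0.4779


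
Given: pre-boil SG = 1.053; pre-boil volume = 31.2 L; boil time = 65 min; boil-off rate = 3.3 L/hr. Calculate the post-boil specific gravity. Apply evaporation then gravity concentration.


V_post = V_pre − rate·(t/60);  SG_post = 1 + (SG_pre−1)·V_pre/V_post
V_post = 31.2 − 3.3·(65/60) = 27.6250
SG_post = 1 + (1.053 − 1)·31.2/27.6250

1.0599


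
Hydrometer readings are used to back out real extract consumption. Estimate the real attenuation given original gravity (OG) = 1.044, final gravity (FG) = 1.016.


AA = (OG−FG)/(OG−1)·100;  RA = AA·0.8192
AA = (1.044 − 1.016)/(1.044 − 1)·100 = 63.6364
RA = 63.6364·0.8192

52.1309 %


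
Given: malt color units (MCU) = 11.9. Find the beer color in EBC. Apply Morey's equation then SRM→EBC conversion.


SRM = 1.4922·MCU^0.6859;  EBC = SRM·1.97
SRM = 1.4922·11.9^0.6859 = 8.1573
EBC = 8.1573·1.97

16.0698 EBC


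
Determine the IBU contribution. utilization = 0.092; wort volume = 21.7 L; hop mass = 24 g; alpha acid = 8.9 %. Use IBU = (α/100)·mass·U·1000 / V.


IBU = (8.9/100)·24·0.092·1000 / 21.7

9.0559 IBU


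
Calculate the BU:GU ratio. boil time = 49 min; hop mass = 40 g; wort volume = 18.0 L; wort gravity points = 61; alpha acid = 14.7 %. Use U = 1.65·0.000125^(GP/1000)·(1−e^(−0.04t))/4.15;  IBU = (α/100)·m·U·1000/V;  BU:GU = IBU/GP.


U = 1.65·0.000125^(61/1000)·(1−e^(−0.04·49))/4.15 = 0.1974
IBU = (14.7/100)·40·0.1974·1000/18.0 = 64.4936
BU:GU = 64.4936/61

1.0573


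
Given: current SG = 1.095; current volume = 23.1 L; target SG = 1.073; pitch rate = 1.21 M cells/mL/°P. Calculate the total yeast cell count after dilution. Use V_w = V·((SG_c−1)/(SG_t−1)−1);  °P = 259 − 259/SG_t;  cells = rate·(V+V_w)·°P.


V_w = 23.1·((1.095−1)/(1.073−1)−1) = 6.9616
V_final = 23.1 + 6.9616 = 30.0616
°P = 259 − 259/1.073 = 17.6207
cells = 1.21·30.0616·17.6207

640.9453 billion cells


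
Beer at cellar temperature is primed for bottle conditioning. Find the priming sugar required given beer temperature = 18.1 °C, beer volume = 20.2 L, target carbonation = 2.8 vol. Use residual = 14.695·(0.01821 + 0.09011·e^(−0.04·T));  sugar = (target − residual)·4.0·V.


residual = 14.695·(0.01821 + 0.09011·e^(−0.04·18.1)) = 0.9096
sugar = (2.8 − 0.9096)·4.0·20.2

152.7472 g


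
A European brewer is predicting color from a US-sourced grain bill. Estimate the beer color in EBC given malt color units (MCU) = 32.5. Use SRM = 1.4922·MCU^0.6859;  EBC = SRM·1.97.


SRM = 1.4922·32.5^0.6859 = 16.2490
EBC = 16.2490·1.97

32.0106 EBC


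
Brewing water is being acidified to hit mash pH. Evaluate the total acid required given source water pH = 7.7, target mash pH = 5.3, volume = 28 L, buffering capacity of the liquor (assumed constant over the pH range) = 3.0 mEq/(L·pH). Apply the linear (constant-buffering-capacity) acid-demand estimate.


acid = buffering capacity · (pH_source − pH_target) · V
acid = 3.0 · (7.7 − 5.3) · 28

201.6000 mEq


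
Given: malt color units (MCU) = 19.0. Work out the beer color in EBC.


SRM = 1.4922·MCU^0.6859;  EBC = SRM·1.97
SRM = 1.4922·19.0^0.6859 = 11.2441
EBC = 11.2441·1.97

22.1508 EBC


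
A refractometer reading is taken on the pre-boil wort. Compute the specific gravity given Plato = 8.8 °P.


SG = 259/(259 − P)
SG = 259/(259 − 8.8)

1.0352


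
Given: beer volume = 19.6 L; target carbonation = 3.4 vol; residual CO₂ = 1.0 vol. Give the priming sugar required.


sugar = (target − residual)·4.0·V
sugar = (3.4 − 1.0)·4.0·19.6

188.1600 g


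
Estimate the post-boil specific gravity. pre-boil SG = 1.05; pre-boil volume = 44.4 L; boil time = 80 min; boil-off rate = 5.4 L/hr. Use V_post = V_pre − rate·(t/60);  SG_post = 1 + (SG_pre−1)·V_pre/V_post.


V_post = 44.4 − 5.4·(80/60) = 37.2000
SG_post = 1 + (1.05 − 1)·44.4/37.2000

1.0597


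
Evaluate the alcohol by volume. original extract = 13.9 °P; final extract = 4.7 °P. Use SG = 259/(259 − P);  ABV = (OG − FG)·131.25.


OG = 259/(259 − 13.9) = 1.0567
FG = 259/(259 − 4.7) = 1.0185
ABV = (1.0567 − 1.0185)·131.25

5.0176 % ABV


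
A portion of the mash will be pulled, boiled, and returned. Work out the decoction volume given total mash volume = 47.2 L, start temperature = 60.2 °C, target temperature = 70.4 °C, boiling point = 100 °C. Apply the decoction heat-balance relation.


V_dec = V_total·(T_target − T_start)/(T_boil − T_start)
V_dec = 47.2·(70.4 − 60.2)/(100 − 60.2)

12.0965 L


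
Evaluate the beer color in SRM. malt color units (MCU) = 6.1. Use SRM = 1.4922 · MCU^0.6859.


SRM = 1.4922 · 6.1^0.6859

5.1580 SRM


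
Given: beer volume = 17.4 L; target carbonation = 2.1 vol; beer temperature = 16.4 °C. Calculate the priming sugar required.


residual = 14.695·(0.01821 + 0.09011·e^(−0.04·T));  sugar = (target − residual)·4.0·V
residual = 14.695·(0.01821 + 0.09011·e^(−0.04·16.4)) = 0.9547
sugar = (2.1 − 0.9547)·4.0·17.4

79.7104 g


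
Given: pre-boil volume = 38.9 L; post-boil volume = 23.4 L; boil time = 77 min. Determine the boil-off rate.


rate = (V_pre − V_post) / (t_min/60)
rate = (38.9 − 23.4) / (77/60)

12.0779 L/hr


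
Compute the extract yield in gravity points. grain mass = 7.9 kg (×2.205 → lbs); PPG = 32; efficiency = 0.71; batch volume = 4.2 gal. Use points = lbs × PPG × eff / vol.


lbs = 7.9 × 2.205 = 17.4195
points = 17.4195 × 32 × 0.71 / 4.2

94.2312 points


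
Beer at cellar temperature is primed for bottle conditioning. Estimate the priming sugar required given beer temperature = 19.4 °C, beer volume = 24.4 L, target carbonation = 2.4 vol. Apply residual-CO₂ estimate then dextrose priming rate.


residual = 14.695·(0.01821 + 0.09011·e^(−0.04·T));  sugar = (target − residual)·4.0·V
residual = 14.695·(0.01821 + 0.09011·e^(−0.04·19.4)) = 0.8770
sugar = (2.4 − 0.8770)·4.0·24.4

148.6414 g


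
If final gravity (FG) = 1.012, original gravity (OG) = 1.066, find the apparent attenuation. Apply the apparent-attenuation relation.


AA = (OG − FG)/(OG − 1) · 100
AA = (1.066 − 1.012)/(1.066 − 1) · 100

81.8182 %


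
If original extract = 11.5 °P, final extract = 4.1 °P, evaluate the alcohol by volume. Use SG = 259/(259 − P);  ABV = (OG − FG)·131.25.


OG = 259/(259 − 11.5) = 1.0465
FG = 259/(259 − 4.1) = 1.0161
ABV = (1.0465 − 1.0161)·131.25

3.9874 % ABV


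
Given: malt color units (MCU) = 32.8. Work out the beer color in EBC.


SRM = 1.4922·MCU^0.6859;  EBC = SRM·1.97
SRM = 1.4922·32.8^0.6859 = 16.3518
EBC = 16.3518·1.97

32.2130 EBC


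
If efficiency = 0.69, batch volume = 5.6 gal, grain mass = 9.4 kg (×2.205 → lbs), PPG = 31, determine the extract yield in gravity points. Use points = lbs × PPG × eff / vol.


lbs = 9.4 × 2.205 = 20.7270
points = 20.7270 × 31 × 0.69 / 5.6

79.1697 points


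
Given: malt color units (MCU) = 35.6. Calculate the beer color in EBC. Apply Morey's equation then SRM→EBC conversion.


SRM = 1.4922·MCU^0.6859;  EBC = SRM·1.97
SRM = 1.4922·35.6^0.6859 = 17.2968
EBC = 17.2968·1.97

34.0748 EBC


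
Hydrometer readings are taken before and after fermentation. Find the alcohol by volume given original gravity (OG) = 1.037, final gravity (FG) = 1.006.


ABV = (OG − FG) · 131.25
ABV = (1.037 − 1.006) · 131.25

4.0687 % ABV


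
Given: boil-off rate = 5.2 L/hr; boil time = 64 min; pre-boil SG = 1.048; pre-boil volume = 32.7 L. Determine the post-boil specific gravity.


V_post = V_pre − rate·(t/60);  SG_post = 1 + (SG_pre−1)·V_pre/V_post
V_post = 32.7 − 5.2·(64/60) = 27.1533
SG_post = 1 + (1.048 − 1)·32.7/27.1533

1.0578


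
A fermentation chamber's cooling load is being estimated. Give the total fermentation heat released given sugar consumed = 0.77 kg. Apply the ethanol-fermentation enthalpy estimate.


Q = m_sugar · 590 kJ/kg
Q = 0.77 · 590

454.3000 kJ


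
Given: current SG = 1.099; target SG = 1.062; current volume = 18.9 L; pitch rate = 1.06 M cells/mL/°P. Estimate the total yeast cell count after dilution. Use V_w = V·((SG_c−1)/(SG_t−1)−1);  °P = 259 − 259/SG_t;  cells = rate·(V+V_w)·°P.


V_w = 18.9·((1.099−1)/(1.062−1)−1) = 11.2790
V_final = 18.9 + 11.2790 = 30.1790
°P = 259 − 259/1.062 = 15.1205
cells = 1.06·30.1790·15.1205

483.7023 billion cells


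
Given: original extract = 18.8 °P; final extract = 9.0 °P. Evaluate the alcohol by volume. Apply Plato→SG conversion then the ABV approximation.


SG = 259/(259 − P);  ABV = (OG − FG)·131.25
OG = 259/(259 − 18.8) = 1.0783
FG = 259/(259 − 9.0) = 1.0360
ABV = (1.0783 − 1.0360)·131.25

5.5477 % ABV


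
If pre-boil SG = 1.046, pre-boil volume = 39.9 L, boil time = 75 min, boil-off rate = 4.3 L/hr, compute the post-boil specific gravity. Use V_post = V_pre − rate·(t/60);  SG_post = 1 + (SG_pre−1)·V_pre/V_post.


V_post = 39.9 − 4.3·(75/60) = 34.5250
SG_post = 1 + (1.046 − 1)·39.9/34.5250

1.0532


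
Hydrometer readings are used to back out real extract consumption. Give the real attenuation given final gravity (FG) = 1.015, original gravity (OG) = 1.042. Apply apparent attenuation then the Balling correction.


AA = (OG−FG)/(OG−1)·100;  RA = AA·0.8192
AA = (1.042 − 1.015)/(1.042 − 1)·100 = 64.2857
RA = 64.2857·0.8192

52.6629 %


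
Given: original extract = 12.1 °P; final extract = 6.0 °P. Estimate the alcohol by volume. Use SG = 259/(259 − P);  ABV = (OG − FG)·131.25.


OG = 259/(259 − 12.1) = 1.0490
FG = 259/(259 − 6.0) = 1.0237
ABV = (1.0490 − 1.0237)·131.25

3.3196 % ABV


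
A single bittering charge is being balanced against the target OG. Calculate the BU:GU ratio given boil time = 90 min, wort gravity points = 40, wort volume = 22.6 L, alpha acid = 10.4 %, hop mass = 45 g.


U = 1.65·0.000125^(GP/1000)·(1−e^(−0.04t))/4.15;  IBU = (α/100)·m·U·1000/V;  BU:GU = IBU/GP
U = 1.65·0.000125^(40/1000)·(1−e^(−0.04·90))/4.15 = 0.2699
IBU = (10.4/100)·45·0.2699·1000/22.6 = 55.9008
BU:GU = 55.9008/40

1.3975


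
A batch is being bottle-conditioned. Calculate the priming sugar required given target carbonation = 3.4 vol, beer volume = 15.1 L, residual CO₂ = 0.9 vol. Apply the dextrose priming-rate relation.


sugar = (target − residual)·4.0·V
sugar = (3.4 − 0.9)·4.0·15.1

151.0000 g


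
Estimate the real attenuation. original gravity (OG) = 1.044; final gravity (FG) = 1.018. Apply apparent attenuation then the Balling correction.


AA = (OG−FG)/(OG−1)·100;  RA = AA·0.8192
AA = (1.044 − 1.018)/(1.044 − 1)·100 = 59.0909
RA = 59.0909·0.8192

48.4073 %


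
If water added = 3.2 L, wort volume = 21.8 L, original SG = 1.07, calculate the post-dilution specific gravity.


SG_new = 1 + (SG_old − 1)·V_old/(V_old + V_water)
pts = (1.07 − 1)·1000·21.8/(21.8 + 3.2) = 61.0400
SG_new = 1 + 61.0400/1000

1.0610


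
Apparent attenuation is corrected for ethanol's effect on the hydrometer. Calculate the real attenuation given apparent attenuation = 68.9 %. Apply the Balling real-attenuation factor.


RA = AA · 0.8192
RA = 68.9 · 0.8192

56.4429 %


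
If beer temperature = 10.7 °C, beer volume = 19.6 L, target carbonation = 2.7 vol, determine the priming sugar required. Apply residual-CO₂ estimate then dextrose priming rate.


residual = 14.695·(0.01821 + 0.09011·e^(−0.04·T));  sugar = (target − residual)·4.0·V
residual = 14.695·(0.01821 + 0.09011·e^(−0.04·10.7)) = 1.1307
sugar = (2.7 − 1.1307)·4.0·19.6

123.0329 g


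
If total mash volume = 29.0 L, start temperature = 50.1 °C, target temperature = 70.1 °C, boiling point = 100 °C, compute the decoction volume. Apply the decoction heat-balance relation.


V_dec = V_total·(T_target − T_start)/(T_boil − T_start)
V_dec = 29.0·(70.1 − 50.1)/(100 − 50.1)

11.6232 L


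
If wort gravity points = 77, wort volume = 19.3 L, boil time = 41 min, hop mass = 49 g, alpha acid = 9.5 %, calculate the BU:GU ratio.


U = 1.65·0.000125^(GP/1000)·(1−e^(−0.04t))/4.15;  IBU = (α/100)·m·U·1000/V;  BU:GU = IBU/GP
U = 1.65·0.000125^(77/1000)·(1−e^(−0.04·41))/4.15 = 0.1604
IBU = (9.5/100)·49·0.1604·1000/19.3 = 38.6907
BU:GU = 38.6907/77

0.5025


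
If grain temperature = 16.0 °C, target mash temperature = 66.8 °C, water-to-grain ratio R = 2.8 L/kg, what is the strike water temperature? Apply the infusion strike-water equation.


T_strike = (0.41/R)·(T_mash − T_grain) + T_mash
T_strike = (0.41/2.8)·(66.8 − 16.0) + 66.8

74.2386 °C


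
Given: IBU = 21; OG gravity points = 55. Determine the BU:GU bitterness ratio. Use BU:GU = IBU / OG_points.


BU:GU = 21 / 55

0.3818


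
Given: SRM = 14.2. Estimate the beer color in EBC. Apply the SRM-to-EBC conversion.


EBC = SRM · 1.97
EBC = 14.2 · 1.97

27.9740 EBC


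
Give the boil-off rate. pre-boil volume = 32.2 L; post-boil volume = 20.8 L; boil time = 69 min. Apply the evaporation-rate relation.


rate = (V_pre − V_post) / (t_min/60)
rate = (32.2 − 20.8) / (69/60)

9.9130 L/hr


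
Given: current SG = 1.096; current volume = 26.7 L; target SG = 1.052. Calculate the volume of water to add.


V_water = V·((SG_curr − 1)/(SG_target − 1) − 1)
V_water = 26.7·((1.096 − 1)/(1.052 − 1) − 1)

22.5923 L


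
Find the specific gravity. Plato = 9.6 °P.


SG = 259/(259 − P)
SG = 259/(259 − 9.6)

1.0385


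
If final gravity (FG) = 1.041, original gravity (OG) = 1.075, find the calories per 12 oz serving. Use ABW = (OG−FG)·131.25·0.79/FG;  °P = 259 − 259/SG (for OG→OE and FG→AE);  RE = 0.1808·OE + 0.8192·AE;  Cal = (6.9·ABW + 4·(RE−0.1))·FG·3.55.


ABW = (1.075 − 1.041)·131.25·0.79/1.041 = 3.3865
OE = 259 − 259/1.075 = 18.0698 °P
AE = 259 − 259/1.041 = 10.2008 °P
RE = 0.1808·18.0698 + 0.8192·10.2008 = 11.6235 °P
Cal = (6.9·3.3865 + 4·(11.6235−0.1))·1.041·3.55

256.6965 kcal


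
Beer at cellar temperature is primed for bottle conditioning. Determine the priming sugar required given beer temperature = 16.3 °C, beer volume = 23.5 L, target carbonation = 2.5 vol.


residual = 14.695·(0.01821 + 0.09011·e^(−0.04·T));  sugar = (target − residual)·4.0·V
residual = 14.695·(0.01821 + 0.09011·e^(−0.04·16.3)) = 0.9575
sugar = (2.5 − 0.9575)·4.0·23.5

144.9959 g


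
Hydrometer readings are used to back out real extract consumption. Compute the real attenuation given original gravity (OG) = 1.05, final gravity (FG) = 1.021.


AA = (OG−FG)/(OG−1)·100;  RA = AA·0.8192
AA = (1.05 − 1.021)/(1.05 − 1)·100 = 58.0000
RA = 58.0000·0.8192

47.5136 %


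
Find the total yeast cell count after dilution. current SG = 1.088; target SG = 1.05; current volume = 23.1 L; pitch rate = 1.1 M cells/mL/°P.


V_w = V·((SG_c−1)/(SG_t−1)−1);  °P = 259 − 259/SG_t;  cells = rate·(V+V_w)·°P
V_w = 23.1·((1.088−1)/(1.05−1)−1) = 17.5560
V_final = 23.1 + 17.5560 = 40.6560
°P = 259 − 259/1.05 = 12.3333
cells = 1.1·40.6560·12.3333

551.5664 billion cells


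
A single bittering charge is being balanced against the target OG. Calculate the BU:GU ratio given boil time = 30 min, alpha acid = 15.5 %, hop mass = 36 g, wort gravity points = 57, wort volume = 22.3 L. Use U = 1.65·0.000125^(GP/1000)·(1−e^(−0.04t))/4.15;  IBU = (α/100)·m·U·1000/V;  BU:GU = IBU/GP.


U = 1.65·0.000125^(57/1000)·(1−e^(−0.04·30))/4.15 = 0.1665
IBU = (15.5/100)·36·0.1665·1000/22.3 = 41.6529
BU:GU = 41.6529/57

0.7308


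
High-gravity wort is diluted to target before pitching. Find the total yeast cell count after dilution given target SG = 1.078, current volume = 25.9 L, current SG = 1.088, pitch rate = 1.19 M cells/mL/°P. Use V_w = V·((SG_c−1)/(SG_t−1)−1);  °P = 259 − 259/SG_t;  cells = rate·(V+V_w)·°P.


V_w = 25.9·((1.088−1)/(1.078−1)−1) = 3.3205
V_final = 25.9 + 3.3205 = 29.2205
°P = 259 − 259/1.078 = 18.7403
cells = 1.19·29.2205·18.7403

651.6440 billion cells


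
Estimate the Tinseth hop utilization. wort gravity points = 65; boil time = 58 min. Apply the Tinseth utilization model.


U = 1.65·0.000125^(GP/1000) · (1 − e^(−0.04·t))/4.15
bigness = 1.65·0.000125^(65/1000) = 0.9200
boil_factor = (1 − e^(−0.04·58))/4.15 = 0.2173
U = 0.9200 · 0.2173

0.1999


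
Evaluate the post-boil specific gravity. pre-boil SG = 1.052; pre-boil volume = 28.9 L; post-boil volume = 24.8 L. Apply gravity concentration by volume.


SG_post = 1 + (SG_pre − 1)·V_pre/V_post
pts_pre = (1.052 − 1)·1000 = 52.0000
pts_post = 52.0000·28.9/24.8 = 60.5968
SG_post = 1 + 60.5968/1000

1.0606


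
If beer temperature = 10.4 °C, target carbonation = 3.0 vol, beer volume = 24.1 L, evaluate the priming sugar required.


residual = 14.695·(0.01821 + 0.09011·e^(−0.04·T));  sugar = (target − residual)·4.0·V
residual = 14.695·(0.01821 + 0.09011·e^(−0.04·10.4)) = 1.1411
sugar = (3.0 − 1.1411)·4.0·24.1

179.1958 g


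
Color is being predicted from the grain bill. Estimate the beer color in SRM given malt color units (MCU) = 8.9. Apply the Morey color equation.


SRM = 1.4922 · MCU^0.6859
SRM = 1.4922 · 8.9^0.6859

6.6836 SRM


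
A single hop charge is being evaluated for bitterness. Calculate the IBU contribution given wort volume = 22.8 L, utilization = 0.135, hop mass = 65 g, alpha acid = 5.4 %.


IBU = (α/100)·mass·U·1000 / V
IBU = (5.4/100)·65·0.135·1000 / 22.8

20.7829 IBU


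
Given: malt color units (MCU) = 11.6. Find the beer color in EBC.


SRM = 1.4922·MCU^0.6859;  EBC = SRM·1.97
SRM = 1.4922·11.6^0.6859 = 8.0157
EBC = 8.0157·1.97

15.7908 EBC


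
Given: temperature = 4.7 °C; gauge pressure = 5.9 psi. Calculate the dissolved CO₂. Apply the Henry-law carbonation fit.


vols = (P + 14.695)·(0.01821 + 0.09011·e^(−0.04·T))
vols = (5.9 + 14.695)·(0.01821 + 0.09011·e^(−0.04·4.7))

1.9128 volumes


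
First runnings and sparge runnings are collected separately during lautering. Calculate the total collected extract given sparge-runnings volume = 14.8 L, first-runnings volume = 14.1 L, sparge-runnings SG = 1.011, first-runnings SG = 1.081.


total = Σ (SG_i − 1)·1000·V_i
first = (1.081 − 1)·1000·14.1 = 1142.1000
sparge = (1.011 − 1)·1000·14.8 = 162.8000
total = 1142.1000 + 162.8000

1304.9000 gravity·L


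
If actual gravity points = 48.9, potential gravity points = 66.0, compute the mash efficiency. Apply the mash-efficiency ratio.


efficiency = actual / potential × 100
efficiency = 48.9 / 66.0 × 100

74.0909 %


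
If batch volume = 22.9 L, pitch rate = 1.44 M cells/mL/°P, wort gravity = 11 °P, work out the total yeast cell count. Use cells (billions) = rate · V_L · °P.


cells = 1.44 · 22.9 · 11

362.7360 billion cells


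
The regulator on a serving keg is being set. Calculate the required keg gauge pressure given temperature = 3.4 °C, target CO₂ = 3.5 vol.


psi = vols/(0.01821 + 0.09011·e^(−0.04·T)) − 14.695
psi = 3.5/(0.01821 + 0.09011·e^(−0.04·3.4)) − 14.695

21.4389 psi


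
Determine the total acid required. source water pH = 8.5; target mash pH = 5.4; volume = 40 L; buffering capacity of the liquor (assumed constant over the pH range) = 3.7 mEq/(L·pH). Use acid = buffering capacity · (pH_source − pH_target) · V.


acid = 3.7 · (8.5 − 5.4) · 40

458.8000 mEq


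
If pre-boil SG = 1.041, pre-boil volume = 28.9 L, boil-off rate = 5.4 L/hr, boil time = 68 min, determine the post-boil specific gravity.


V_post = V_pre − rate·(t/60);  SG_post = 1 + (SG_pre−1)·V_pre/V_post
V_post = 28.9 − 5.4·(68/60) = 22.7800
SG_post = 1 + (1.041 − 1)·28.9/22.7800

1.0520


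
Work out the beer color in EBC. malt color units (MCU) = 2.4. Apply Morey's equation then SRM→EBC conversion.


SRM = 1.4922·MCU^0.6859;  EBC = SRM·1.97
SRM = 1.4922·2.4^0.6859 = 2.7203
EBC = 2.7203·1.97

5.3590 EBC


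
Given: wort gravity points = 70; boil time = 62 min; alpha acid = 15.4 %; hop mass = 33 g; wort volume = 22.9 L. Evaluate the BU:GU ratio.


U = 1.65·0.000125^(GP/1000)·(1−e^(−0.04t))/4.15;  IBU = (α/100)·m·U·1000/V;  BU:GU = IBU/GP
U = 1.65·0.000125^(70/1000)·(1−e^(−0.04·62))/4.15 = 0.1942
IBU = (15.4/100)·33·0.1942·1000/22.9 = 43.0959
BU:GU = 43.0959/70

0.6157


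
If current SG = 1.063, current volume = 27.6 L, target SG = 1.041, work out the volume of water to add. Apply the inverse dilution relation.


V_water = V·((SG_curr − 1)/(SG_target − 1) − 1)
V_water = 27.6·((1.063 − 1)/(1.041 − 1) − 1)

14.8098 L


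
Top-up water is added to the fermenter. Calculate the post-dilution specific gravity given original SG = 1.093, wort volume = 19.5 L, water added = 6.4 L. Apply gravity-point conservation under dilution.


SG_new = 1 + (SG_old − 1)·V_old/(V_old + V_water)
pts = (1.093 − 1)·1000·19.5/(19.5 + 6.4) = 70.0193
SG_new = 1 + 70.0193/1000

1.0700


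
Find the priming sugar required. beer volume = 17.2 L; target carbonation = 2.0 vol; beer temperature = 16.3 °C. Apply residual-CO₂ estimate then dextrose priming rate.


residual = 14.695·(0.01821 + 0.09011·e^(−0.04·T));  sugar = (target − residual)·4.0·V
residual = 14.695·(0.01821 + 0.09011·e^(−0.04·16.3)) = 0.9575
sugar = (2.0 − 0.9575)·4.0·17.2

71.7247 g


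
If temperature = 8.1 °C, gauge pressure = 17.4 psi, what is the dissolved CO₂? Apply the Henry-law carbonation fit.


vols = (P + 14.695)·(0.01821 + 0.09011·e^(−0.04·T))
vols = (17.4 + 14.695)·(0.01821 + 0.09011·e^(−0.04·8.1))

2.6761 volumes


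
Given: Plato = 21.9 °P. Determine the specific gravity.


SG = 259/(259 − P)
SG = 259/(259 − 21.9)

1.0924


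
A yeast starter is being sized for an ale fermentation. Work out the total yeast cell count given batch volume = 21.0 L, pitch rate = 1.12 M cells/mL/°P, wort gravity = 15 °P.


cells (billions) = rate · V_L · °P
cells = 1.12 · 21.0 · 15

352.8000 billion cells


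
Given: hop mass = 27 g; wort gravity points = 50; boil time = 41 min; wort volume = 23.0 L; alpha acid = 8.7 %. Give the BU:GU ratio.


U = 1.65·0.000125^(GP/1000)·(1−e^(−0.04t))/4.15;  IBU = (α/100)·m·U·1000/V;  BU:GU = IBU/GP
U = 1.65·0.000125^(50/1000)·(1−e^(−0.04·41))/4.15 = 0.2045
IBU = (8.7/100)·27·0.2045·1000/23.0 = 20.8825
BU:GU = 20.8825/50

0.4176


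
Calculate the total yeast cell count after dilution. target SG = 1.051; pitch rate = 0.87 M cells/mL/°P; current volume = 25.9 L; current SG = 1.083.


V_w = V·((SG_c−1)/(SG_t−1)−1);  °P = 259 − 259/SG_t;  cells = rate·(V+V_w)·°P
V_w = 25.9·((1.083−1)/(1.051−1)−1) = 16.2510
V_final = 25.9 + 16.2510 = 42.1510
°P = 259 − 259/1.051 = 12.5680
cells = 0.87·42.1510·12.5680

460.8867 billion cells


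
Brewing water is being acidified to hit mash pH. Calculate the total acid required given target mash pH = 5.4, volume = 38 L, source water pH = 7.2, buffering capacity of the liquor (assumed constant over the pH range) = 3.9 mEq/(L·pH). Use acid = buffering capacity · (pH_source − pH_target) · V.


acid = 3.9 · (7.2 − 5.4) · 38

266.7600 mEq


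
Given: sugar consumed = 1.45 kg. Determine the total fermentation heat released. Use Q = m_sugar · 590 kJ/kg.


Q = 1.45 · 590

855.5000 kJ


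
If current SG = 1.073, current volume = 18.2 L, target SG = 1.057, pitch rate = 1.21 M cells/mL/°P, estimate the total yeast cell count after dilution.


V_w = V·((SG_c−1)/(SG_t−1)−1);  °P = 259 − 259/SG_t;  cells = rate·(V+V_w)·°P
V_w = 18.2·((1.073−1)/(1.057−1)−1) = 5.1088
V_final = 18.2 + 5.1088 = 23.3088
°P = 259 − 259/1.057 = 13.9669
cells = 1.21·23.3088·13.9669

393.9167 billion cells


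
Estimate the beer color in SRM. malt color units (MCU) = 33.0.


SRM = 1.4922 · MCU^0.6859
SRM = 1.4922 · 33.0^0.6859

16.4201 SRM


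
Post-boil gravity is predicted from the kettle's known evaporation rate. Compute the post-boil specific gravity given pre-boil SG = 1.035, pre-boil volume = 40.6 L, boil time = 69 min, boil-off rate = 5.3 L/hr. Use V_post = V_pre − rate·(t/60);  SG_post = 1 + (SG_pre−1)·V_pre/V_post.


V_post = 40.6 − 5.3·(69/60) = 34.5050
SG_post = 1 + (1.035 − 1)·40.6/34.5050

1.0412


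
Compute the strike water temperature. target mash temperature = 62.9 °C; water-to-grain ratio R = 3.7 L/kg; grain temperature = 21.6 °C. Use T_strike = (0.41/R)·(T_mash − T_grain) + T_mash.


T_strike = (0.41/3.7)·(62.9 − 21.6) + 62.9

67.4765 °C


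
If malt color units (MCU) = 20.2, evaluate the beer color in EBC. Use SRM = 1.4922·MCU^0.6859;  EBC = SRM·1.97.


SRM = 1.4922·20.2^0.6859 = 11.7265
EBC = 11.7265·1.97

23.1012 EBC


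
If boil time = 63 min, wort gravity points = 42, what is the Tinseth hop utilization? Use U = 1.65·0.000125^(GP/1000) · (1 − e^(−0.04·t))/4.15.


bigness = 1.65·0.000125^(42/1000) = 1.1312
boil_factor = (1 − e^(−0.04·63))/4.15 = 0.2216
U = 1.1312 · 0.2216

0.2507


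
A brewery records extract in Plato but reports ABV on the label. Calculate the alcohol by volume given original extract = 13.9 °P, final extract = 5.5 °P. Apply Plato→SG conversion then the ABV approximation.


SG = 259/(259 − P);  ABV = (OG − FG)·131.25
OG = 259/(259 − 13.9) = 1.0567
FG = 259/(259 − 5.5) = 1.0217
ABV = (1.0567 − 1.0217)·131.25

4.5958 % ABV


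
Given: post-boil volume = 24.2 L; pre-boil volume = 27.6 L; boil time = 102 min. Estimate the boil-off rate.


rate = (V_pre − V_post) / (t_min/60)
rate = (27.6 − 24.2) / (102/60)

2.0000 L/hr


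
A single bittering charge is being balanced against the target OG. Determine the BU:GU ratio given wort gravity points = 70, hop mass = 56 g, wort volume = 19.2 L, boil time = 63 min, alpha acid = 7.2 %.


U = 1.65·0.000125^(GP/1000)·(1−e^(−0.04t))/4.15;  IBU = (α/100)·m·U·1000/V;  BU:GU = IBU/GP
U = 1.65·0.000125^(70/1000)·(1−e^(−0.04·63))/4.15 = 0.1949
IBU = (7.2/100)·56·0.1949·1000/19.2 = 40.9270
BU:GU = 40.9270/70

0.5847


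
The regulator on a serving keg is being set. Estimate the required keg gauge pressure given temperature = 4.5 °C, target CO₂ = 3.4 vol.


psi = vols/(0.01821 + 0.09011·e^(−0.04·T)) − 14.695
psi = 3.4/(0.01821 + 0.09011·e^(−0.04·4.5)) − 14.695

21.6779 psi


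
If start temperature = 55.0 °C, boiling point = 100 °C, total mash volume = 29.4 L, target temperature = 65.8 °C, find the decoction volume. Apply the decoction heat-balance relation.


V_dec = V_total·(T_target − T_start)/(T_boil − T_start)
V_dec = 29.4·(65.8 − 55.0)/(100 − 55.0)

7.0560 L


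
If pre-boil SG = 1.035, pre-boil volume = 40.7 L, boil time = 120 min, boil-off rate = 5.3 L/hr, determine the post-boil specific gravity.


V_post = V_pre − rate·(t/60);  SG_post = 1 + (SG_pre−1)·V_pre/V_post
V_post = 40.7 − 5.3·(120/60) = 30.1000
SG_post = 1 + (1.035 − 1)·40.7/30.1000

1.0473


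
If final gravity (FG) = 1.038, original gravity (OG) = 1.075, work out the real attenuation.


AA = (OG−FG)/(OG−1)·100;  RA = AA·0.8192
AA = (1.075 − 1.038)/(1.075 − 1)·100 = 49.3333
RA = 49.3333·0.8192

40.4139 %


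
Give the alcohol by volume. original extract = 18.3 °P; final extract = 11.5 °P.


SG = 259/(259 − P);  ABV = (OG − FG)·131.25
OG = 259/(259 − 18.3) = 1.0760
FG = 259/(259 − 11.5) = 1.0465
ABV = (1.0760 − 1.0465)·131.25

3.8802 % ABV


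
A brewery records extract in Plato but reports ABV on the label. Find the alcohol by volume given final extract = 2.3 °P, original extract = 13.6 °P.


SG = 259/(259 − P);  ABV = (OG − FG)·131.25
OG = 259/(259 − 13.6) = 1.0554
FG = 259/(259 − 2.3) = 1.0090
ABV = (1.0554 − 1.0090)·131.25

6.0979 % ABV


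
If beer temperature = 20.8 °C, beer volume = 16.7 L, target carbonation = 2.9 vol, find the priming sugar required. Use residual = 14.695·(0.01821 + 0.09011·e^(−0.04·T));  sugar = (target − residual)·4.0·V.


residual = 14.695·(0.01821 + 0.09011·e^(−0.04·20.8)) = 0.8438
sugar = (2.9 − 0.8438)·4.0·16.7

137.3512 g


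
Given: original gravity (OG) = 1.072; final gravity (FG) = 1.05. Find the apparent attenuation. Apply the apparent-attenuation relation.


AA = (OG − FG)/(OG − 1) · 100
AA = (1.072 − 1.05)/(1.072 − 1) · 100

30.5556 %


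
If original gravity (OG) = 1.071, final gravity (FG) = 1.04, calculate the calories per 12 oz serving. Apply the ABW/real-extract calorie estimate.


ABW = (OG−FG)·131.25·0.79/FG;  °P = 259 − 259/SG (for OG→OE and FG→AE);  RE = 0.1808·OE + 0.8192·AE;  Cal = (6.9·ABW + 4·(RE−0.1))·FG·3.55
ABW = (1.071 − 1.04)·131.25·0.79/1.04 = 3.0907
OE = 259 − 259/1.071 = 17.1699 °P
AE = 259 − 259/1.04 = 9.9615 °P
RE = 0.1808·17.1699 + 0.8192·9.9615 = 11.2648 °P
Cal = (6.9·3.0907 + 4·(11.2648−0.1))·1.04·3.55

243.6166 kcal


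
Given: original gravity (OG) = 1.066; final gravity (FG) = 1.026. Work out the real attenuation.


AA = (OG−FG)/(OG−1)·100;  RA = AA·0.8192
AA = (1.066 − 1.026)/(1.066 − 1)·100 = 60.6061
RA = 60.6061·0.8192

49.6485 %


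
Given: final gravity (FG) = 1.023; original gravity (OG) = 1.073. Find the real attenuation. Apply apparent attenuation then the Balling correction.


AA = (OG−FG)/(OG−1)·100;  RA = AA·0.8192
AA = (1.073 − 1.023)/(1.073 − 1)·100 = 68.4932
RA = 68.4932·0.8192

56.1096 %


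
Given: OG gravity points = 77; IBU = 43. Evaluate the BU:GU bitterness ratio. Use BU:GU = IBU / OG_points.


BU:GU = 43 / 77

0.5584


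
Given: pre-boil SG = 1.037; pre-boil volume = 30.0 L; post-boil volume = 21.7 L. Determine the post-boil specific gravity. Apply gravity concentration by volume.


SG_post = 1 + (SG_pre − 1)·V_pre/V_post
pts_pre = (1.037 − 1)·1000 = 37.0000
pts_post = 37.0000·30.0/21.7 = 51.1521
SG_post = 1 + 51.1521/1000

1.0512


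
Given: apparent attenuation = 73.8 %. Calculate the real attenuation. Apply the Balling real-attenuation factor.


RA = AA · 0.8192
RA = 73.8 · 0.8192

60.4570 %


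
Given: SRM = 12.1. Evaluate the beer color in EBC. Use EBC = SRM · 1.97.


EBC = 12.1 · 1.97

23.8370 EBC


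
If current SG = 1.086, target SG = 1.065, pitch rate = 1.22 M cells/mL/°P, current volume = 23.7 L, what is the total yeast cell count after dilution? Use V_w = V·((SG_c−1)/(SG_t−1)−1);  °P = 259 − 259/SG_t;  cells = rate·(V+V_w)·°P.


V_w = 23.7·((1.086−1)/(1.065−1)−1) = 7.6569
V_final = 23.7 + 7.6569 = 31.3569
°P = 259 − 259/1.065 = 15.8075
cells = 1.22·31.3569·15.8075

604.7234 billion cells


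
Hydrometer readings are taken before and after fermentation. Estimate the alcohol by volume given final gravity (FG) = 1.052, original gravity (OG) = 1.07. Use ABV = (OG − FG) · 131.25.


ABV = (1.07 − 1.052) · 131.25

2.3625 % ABV


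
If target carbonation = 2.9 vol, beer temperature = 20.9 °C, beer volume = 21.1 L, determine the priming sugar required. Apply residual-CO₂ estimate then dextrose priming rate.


residual = 14.695·(0.01821 + 0.09011·e^(−0.04·T));  sugar = (target − residual)·4.0·V
residual = 14.695·(0.01821 + 0.09011·e^(−0.04·20.9)) = 0.8415
sugar = (2.9 − 0.8415)·4.0·21.1

173.7337 g


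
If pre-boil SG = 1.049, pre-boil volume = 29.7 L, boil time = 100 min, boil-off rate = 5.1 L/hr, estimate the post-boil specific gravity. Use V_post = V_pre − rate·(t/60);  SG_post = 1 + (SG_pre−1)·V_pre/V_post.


V_post = 29.7 − 5.1·(100/60) = 21.2000
SG_post = 1 + (1.049 − 1)·29.7/21.2000

1.0686


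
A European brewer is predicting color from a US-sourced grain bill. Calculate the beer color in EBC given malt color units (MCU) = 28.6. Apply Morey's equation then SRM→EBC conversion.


SRM = 1.4922·MCU^0.6859;  EBC = SRM·1.97
SRM = 1.4922·28.6^0.6859 = 14.8850
EBC = 14.8850·1.97

29.3234 EBC


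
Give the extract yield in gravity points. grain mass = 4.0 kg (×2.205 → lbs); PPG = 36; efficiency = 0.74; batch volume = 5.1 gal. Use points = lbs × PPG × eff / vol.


lbs = 4.0 × 2.205 = 8.8200
points = 8.8200 × 36 × 0.74 / 5.1

46.0715 points


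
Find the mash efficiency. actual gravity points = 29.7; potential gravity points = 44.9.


efficiency = actual / potential × 100
efficiency = 29.7 / 44.9 × 100

66.1470 %


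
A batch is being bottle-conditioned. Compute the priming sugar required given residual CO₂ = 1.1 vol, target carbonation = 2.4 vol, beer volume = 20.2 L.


sugar = (target − residual)·4.0·V
sugar = (2.4 − 1.1)·4.0·20.2

105.0400 g


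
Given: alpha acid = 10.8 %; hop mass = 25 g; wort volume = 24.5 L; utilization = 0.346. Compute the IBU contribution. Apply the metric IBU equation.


IBU = (α/100)·mass·U·1000 / V
IBU = (10.8/100)·25·0.346·1000 / 24.5

38.1306 IBU


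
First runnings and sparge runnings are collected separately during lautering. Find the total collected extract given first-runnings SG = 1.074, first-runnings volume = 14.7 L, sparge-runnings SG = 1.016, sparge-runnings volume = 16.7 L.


total = Σ (SG_i − 1)·1000·V_i
first = (1.074 − 1)·1000·14.7 = 1087.8000
sparge = (1.016 − 1)·1000·16.7 = 267.2000
total = 1087.8000 + 267.2000

1355.0000 gravity·L


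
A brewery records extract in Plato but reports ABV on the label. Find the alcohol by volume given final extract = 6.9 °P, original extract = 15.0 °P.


SG = 259/(259 − P);  ABV = (OG − FG)·131.25
OG = 259/(259 − 15.0) = 1.0615
FG = 259/(259 − 6.9) = 1.0274
ABV = (1.0615 − 1.0274)·131.25

4.4763 % ABV


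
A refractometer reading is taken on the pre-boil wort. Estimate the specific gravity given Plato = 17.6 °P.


SG = 259/(259 − P)
SG = 259/(259 − 17.6)

1.0729
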